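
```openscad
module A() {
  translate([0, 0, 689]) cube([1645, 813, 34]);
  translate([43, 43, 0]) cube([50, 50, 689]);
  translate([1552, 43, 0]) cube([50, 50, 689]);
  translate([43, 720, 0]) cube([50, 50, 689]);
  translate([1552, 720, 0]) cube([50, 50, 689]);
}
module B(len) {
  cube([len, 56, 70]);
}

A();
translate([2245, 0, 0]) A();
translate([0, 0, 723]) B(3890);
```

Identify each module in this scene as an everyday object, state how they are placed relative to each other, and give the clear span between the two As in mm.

A is a table. B is a beam. A beam spans the tops of two tables. The clear span between the two tables is 600 mm.

Second table starts at x = 2245; first ends at x = 1645; clear span = 2245 − 1645 = 600 mm.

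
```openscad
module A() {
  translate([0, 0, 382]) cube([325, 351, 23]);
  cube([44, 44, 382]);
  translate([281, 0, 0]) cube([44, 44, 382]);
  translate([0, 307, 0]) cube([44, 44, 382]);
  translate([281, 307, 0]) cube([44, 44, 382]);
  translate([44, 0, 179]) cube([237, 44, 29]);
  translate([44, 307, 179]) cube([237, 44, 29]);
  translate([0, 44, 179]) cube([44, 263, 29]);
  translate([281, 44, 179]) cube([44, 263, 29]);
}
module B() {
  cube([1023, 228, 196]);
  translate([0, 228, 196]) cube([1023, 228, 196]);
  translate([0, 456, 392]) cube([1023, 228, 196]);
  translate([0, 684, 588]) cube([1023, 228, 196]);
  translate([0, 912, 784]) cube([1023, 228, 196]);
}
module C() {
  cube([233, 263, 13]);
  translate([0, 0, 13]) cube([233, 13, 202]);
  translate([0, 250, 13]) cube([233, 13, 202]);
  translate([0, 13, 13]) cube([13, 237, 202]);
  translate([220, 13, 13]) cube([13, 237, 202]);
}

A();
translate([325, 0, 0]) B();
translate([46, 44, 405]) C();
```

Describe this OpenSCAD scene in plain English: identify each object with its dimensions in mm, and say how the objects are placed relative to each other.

A is a four-legged stool. The seat is a 325×351×23 mm slab whose top surface is at z = 405 mm; four square legs, each 44×44 mm in cross-section, run from the floor (z = 0) to the underside of the seat, each flush with a corner of the seat. Four stretchers, 44 mm wide and 29 mm tall, connect adjacent legs with their undersides at z = 179 mm, each running between the inner faces of the legs it joins and aligned with the legs' outer faces on the other axis.

B is a straight staircase of 5 solid steps. Each step is 1023 mm wide (x), 228 mm deep (y, the going) and 196 mm tall (the rise). The first step rests on the floor; each subsequent step sits one going further in +y and one rise higher in +z, directly behind and above the previous step with no overlap.

C is an open storage box with external size 233×263×215 mm and wall thickness 13 mm (the base is also 13 mm thick). The base covers the whole footprint; the four walls stand on the base, with the y-facing walls full-width and the x-facing walls fitting between their inner faces.

The staircase is against the stool's +x side, with their −y faces flush. The open box is on top of the stool, centred.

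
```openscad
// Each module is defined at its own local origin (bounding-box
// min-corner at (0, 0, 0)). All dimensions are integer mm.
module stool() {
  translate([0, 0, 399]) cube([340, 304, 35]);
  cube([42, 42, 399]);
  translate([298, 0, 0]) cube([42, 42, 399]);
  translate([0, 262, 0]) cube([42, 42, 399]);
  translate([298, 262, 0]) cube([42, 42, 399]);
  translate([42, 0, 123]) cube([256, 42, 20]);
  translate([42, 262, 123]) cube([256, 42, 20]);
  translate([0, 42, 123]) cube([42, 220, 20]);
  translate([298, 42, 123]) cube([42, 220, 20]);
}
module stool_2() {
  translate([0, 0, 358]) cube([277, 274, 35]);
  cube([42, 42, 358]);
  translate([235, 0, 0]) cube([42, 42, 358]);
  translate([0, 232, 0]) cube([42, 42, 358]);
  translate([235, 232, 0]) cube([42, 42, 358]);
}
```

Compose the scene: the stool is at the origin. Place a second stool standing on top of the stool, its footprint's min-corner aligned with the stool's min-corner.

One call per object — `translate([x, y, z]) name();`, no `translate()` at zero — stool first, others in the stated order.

stool();
translate([0, 0, 434]) stool_2();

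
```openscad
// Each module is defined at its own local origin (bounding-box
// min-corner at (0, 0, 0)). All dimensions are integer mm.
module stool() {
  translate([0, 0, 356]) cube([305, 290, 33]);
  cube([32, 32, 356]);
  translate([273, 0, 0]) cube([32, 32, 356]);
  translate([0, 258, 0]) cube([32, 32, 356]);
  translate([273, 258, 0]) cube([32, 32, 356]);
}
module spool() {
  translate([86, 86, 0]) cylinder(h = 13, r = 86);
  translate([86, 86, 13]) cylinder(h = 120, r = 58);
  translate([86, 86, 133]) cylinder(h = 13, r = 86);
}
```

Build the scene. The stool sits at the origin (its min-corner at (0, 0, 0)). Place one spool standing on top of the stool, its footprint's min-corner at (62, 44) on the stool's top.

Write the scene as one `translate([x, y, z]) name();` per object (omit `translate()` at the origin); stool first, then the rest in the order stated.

stool();
translate([62, 44, 389]) spool();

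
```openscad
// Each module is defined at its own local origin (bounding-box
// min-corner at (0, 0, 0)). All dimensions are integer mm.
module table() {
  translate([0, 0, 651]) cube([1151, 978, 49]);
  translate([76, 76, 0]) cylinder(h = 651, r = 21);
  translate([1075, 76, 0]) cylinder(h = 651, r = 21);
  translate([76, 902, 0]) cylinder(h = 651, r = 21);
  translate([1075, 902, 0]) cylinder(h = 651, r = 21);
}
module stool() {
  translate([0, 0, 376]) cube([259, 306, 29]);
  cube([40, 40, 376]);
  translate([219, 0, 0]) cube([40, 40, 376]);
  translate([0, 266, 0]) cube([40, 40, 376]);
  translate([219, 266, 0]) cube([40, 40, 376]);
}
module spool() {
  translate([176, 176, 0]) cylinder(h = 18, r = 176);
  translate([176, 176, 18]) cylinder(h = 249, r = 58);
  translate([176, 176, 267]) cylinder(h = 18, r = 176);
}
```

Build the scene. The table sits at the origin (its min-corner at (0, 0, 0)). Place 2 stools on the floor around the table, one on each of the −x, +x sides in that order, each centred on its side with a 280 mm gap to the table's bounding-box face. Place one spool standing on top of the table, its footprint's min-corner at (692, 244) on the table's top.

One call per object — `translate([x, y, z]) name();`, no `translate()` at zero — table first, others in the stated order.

table();
translate([-539, 336, 0]) stool();
translate([1431, 336, 0]) stool();
translate([692, 244, 700]) spool();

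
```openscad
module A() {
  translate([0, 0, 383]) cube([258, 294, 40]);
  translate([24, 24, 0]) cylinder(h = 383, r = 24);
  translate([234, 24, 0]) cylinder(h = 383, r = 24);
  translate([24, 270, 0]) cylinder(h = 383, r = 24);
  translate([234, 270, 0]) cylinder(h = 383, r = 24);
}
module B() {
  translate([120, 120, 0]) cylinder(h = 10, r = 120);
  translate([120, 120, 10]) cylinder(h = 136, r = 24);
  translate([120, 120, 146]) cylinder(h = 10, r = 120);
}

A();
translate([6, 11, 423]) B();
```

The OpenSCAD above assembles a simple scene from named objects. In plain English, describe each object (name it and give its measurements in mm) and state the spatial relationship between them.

A is a simple wooden stool: a rectangular seat 258 mm (x) by 294 mm (y), 40 mm thick, top face at z = 423 mm, on four round legs, each 48 mm in diameter. The legs rest on z = 0, each leg's axis is inset half a diameter from the nearest pair of seat edges (so the leg's bounding box is flush with the corner).

B is a spool: two coaxial disc flanges of radius 120 mm and thickness 10 mm, joined by a core cylinder of radius 24 mm and height 136 mm. The lower flange rests on z = 0 and the three cylinders share a vertical axis.

The spool is on top of the stool.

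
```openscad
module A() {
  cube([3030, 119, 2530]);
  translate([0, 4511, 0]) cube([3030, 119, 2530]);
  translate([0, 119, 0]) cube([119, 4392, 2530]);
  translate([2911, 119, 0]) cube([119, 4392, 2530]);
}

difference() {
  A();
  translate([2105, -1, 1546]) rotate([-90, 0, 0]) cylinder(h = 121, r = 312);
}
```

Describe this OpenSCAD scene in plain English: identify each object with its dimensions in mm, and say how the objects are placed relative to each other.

A is a box-shaped house frame (walls only): outside footprint 3030×4630 mm, wall height 2530 mm, wall thickness 119 mm. The two y-facing walls run the full x-width; the two x-facing walls fit between the inner faces of the y-facing walls.

The house frame has a circular hole of radius 312 mm through its front wall, centred at (x = 2105, z = 1546).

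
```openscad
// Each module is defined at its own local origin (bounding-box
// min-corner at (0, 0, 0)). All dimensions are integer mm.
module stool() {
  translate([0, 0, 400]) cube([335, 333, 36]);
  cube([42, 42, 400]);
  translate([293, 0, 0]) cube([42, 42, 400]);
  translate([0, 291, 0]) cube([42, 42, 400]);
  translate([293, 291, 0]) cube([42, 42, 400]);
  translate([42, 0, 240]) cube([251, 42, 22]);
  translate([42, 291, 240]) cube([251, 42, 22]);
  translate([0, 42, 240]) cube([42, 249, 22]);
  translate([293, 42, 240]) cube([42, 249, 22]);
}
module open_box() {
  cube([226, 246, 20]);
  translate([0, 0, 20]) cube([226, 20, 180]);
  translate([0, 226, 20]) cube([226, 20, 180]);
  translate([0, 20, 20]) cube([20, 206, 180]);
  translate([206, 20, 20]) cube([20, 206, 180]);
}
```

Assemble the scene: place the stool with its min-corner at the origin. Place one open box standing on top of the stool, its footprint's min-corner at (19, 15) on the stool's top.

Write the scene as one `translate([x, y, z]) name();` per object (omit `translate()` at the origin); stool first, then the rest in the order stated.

stool();
translate([19, 15, 436]) open_box();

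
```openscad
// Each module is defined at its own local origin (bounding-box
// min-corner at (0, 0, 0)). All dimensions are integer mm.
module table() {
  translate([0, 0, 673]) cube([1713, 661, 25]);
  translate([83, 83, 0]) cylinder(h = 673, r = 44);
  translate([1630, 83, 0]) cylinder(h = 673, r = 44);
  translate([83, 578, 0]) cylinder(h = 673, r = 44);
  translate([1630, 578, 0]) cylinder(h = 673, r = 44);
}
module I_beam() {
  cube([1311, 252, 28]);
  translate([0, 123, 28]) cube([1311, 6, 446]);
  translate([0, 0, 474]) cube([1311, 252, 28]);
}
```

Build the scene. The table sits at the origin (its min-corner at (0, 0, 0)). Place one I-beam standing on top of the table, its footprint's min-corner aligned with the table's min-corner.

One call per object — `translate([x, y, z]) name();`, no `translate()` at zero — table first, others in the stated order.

table();
translate([0, 0, 698]) I_beam();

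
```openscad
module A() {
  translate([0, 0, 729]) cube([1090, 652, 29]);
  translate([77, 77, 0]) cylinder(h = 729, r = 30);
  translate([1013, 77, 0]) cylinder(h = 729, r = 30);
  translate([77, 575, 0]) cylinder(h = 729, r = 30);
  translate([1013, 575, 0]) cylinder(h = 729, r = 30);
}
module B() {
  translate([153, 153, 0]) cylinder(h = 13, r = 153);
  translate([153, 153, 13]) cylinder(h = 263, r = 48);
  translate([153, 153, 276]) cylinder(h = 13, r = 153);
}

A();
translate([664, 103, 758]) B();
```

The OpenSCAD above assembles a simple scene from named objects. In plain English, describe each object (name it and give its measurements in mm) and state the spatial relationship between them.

A is a rectangular dining table. The top is 1090×652×29 mm with its upper surface at z = 758 mm. It stands on four round legs of 60 mm diameter, each leg's bounding box inset 47 mm from the nearest pair of top edges, running from the floor to the underside of the top.

B is a spool: two coaxial disc flanges of radius 153 mm and thickness 13 mm, joined by a core cylinder of radius 48 mm and height 263 mm. The lower flange rests on z = 0 and the three cylinders share a vertical axis.

The spool is on top of the table.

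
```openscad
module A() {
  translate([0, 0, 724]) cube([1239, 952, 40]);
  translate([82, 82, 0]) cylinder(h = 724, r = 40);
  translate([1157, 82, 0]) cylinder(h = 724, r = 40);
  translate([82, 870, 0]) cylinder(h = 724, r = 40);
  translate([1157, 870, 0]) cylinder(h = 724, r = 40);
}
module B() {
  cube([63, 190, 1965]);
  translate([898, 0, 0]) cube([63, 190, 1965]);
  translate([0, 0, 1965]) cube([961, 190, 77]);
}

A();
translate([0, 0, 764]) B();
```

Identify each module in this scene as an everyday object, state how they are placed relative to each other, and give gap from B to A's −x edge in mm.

The door frame's min-x is at 0; the table's min-x is 0; gap = 0 mm.

A is a table. B is a door frame. The door frame is on top of the table. The gap from the door frame to the table's −x edge is 0 mm.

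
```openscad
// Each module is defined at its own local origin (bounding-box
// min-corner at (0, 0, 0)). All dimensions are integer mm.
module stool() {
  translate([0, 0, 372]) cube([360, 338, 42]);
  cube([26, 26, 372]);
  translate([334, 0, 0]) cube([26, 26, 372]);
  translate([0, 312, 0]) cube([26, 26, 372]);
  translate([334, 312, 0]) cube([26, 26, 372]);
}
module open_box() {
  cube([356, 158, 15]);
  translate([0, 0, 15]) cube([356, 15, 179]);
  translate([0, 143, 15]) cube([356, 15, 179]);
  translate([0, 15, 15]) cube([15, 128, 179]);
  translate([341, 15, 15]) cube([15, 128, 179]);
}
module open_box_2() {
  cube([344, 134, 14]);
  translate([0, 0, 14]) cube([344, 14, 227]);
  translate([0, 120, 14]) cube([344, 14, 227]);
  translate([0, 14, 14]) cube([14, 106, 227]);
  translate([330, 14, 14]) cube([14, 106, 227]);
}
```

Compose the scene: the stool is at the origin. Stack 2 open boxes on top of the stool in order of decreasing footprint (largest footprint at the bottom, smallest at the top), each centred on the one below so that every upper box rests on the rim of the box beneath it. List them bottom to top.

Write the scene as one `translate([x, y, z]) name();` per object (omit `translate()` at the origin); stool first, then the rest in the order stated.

stool();
translate([2, 90, 414]) open_box();
translate([8, 102, 608]) open_box_2();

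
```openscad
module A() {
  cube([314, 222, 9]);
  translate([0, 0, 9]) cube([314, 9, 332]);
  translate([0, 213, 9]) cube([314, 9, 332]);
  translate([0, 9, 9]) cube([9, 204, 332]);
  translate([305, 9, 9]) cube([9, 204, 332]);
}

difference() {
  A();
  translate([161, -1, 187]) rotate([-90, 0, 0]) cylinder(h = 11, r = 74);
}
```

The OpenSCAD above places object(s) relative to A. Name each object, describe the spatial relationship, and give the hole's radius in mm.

The subtracted cylinder has r = 74 mm.

A is an open box. The open box has a circular hole through its front wall. The hole's radius is 74 mm.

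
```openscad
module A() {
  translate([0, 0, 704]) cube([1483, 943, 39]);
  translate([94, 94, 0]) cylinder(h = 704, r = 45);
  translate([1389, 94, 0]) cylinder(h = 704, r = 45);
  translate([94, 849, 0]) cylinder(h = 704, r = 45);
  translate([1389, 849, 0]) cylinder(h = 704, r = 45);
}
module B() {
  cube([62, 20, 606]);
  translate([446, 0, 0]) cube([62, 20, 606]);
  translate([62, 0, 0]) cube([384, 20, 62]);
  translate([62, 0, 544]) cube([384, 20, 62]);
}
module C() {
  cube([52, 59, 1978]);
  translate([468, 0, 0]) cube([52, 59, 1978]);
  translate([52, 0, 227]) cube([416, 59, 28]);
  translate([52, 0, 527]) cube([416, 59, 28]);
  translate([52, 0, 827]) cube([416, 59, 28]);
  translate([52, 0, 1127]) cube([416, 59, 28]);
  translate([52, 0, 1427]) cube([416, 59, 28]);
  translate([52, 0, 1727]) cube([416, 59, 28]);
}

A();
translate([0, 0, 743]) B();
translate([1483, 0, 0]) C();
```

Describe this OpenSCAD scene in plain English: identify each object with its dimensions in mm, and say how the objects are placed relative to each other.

A is a table: top 1483 mm (x) × 943 mm (y), 39 mm thick, upper face at z = 743 mm, on four round legs of 90 mm diameter, each leg's bounding box inset 49 mm from the nearest pair of top edges, running from z = 0 to the bottom of the top.

B is a picture frame with a 384×482 mm rectangular opening (x by z) and a uniform 62 mm border on every side. Frame depth is 20 mm along y. It is built from two vertical stiles running the full outside height and two horizontal rails spanning the gap between the stiles.

C is a wooden ladder with two side rails of 52×59 mm section and 1978 mm height, set 520 mm apart overall. Between them run 6 rectangular rungs (59 mm deep, 28 mm thick), front faces flush with the rails' −y face. The bottom of the first rung is 227 mm above the floor and each subsequent rung is 300 mm higher than the one below.

The picture frame is on top of the table. The ladder is against the table's +x side, with their −y faces flush.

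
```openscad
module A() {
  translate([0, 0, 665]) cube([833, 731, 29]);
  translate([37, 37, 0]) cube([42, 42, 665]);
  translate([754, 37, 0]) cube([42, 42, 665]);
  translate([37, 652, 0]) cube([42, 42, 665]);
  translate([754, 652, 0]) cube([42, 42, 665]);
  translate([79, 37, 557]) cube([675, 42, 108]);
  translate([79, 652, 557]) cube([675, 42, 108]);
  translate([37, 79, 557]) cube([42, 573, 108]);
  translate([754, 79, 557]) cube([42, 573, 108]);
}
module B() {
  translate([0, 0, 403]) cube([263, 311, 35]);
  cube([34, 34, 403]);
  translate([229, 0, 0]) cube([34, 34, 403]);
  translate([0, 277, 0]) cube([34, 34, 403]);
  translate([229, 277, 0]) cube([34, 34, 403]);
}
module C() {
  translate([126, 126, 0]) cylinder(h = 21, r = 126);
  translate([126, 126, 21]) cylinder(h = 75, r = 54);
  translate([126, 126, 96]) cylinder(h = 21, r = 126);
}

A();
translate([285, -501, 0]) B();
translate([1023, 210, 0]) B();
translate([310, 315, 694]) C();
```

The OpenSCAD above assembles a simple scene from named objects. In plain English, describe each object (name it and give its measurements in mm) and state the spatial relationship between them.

A is a table: top 833 mm (x) × 731 mm (y), 29 mm thick, upper face at z = 694 mm, on four 42×42 mm square legs, each inset 37 mm from the nearest pair of top edges, running from z = 0 to the bottom of the top. Four apron rails, 42 mm thick and 108 mm tall, run between adjacent legs with their top edges flush with the underside of the top and their outer faces flush with the legs' outer faces.

B is a simple wooden stool: a rectangular seat 263 mm (x) by 311 mm (y), 35 mm thick, top face at z = 438 mm, on four square legs, each 34×34 mm in cross-section. The legs rest on z = 0, each flush with a corner of the seat.

C is a spool: two coaxial disc flanges of radius 126 mm and thickness 21 mm, joined by a core cylinder of radius 54 mm and height 75 mm. The lower flange rests on z = 0 and the three cylinders share a vertical axis.

Two stools sit around the table at the −y, +x sides. The spool is on top of the table.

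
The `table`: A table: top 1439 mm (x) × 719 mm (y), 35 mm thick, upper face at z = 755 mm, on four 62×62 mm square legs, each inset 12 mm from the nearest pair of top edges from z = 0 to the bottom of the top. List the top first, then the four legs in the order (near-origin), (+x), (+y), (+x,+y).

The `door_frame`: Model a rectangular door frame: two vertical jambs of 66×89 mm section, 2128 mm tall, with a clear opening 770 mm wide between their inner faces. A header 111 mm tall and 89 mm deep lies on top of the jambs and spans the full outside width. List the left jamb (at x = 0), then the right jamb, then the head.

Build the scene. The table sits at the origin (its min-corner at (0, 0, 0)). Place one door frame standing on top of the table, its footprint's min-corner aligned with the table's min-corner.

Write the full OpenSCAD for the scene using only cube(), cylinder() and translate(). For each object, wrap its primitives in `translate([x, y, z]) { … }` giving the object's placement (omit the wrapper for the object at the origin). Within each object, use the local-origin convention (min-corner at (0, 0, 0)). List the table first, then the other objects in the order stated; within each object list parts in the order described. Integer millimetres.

translate([0, 0, 720]) cube([1439, 719, 35]);
translate([12, 12, 0]) cube([62, 62, 720]);
translate([1365, 12, 0]) cube([62, 62, 720]);
translate([12, 645, 0]) cube([62, 62, 720]);
translate([1365, 645, 0]) cube([62, 62, 720]);
translate([0, 0, 755]) {
  cube([66, 89, 2128]);
  translate([836, 0, 0]) cube([66, 89, 2128]);
  translate([0, 0, 2128]) cube([902, 89, 111]);
}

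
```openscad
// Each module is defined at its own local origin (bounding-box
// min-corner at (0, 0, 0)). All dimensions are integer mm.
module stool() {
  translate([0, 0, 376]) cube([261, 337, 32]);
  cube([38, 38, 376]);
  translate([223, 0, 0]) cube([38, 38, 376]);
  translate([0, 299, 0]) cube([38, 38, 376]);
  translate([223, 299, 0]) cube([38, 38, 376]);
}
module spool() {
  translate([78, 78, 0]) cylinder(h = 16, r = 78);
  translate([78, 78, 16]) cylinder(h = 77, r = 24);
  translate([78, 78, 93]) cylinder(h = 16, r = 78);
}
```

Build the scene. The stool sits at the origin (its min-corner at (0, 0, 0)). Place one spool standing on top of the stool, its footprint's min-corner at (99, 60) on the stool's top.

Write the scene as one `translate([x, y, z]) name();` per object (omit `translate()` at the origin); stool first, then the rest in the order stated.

stool();
translate([99, 60, 408]) spool();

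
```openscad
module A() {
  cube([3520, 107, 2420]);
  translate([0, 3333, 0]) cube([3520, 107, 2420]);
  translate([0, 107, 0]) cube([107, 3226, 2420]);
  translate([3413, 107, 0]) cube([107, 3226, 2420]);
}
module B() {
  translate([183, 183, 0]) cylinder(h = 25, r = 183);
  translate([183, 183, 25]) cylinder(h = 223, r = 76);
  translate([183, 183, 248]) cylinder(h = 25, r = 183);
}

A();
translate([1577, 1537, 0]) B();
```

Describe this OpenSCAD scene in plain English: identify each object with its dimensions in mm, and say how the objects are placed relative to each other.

A is the wall frame of a small rectangular building: four walls, each 2420 mm tall and 107 mm thick, enclosing a footprint 3520 mm (x) by 3440 mm (y) outside-to-outside, with no floor or roof. The front and back walls (the −y and +y sides) span the full width; the two side walls fit between them.

B is a spool: two coaxial disc flanges of radius 183 mm and thickness 25 mm, joined by a core cylinder of radius 76 mm and height 223 mm. The lower flange rests on z = 0 and the three cylinders share a vertical axis.

The spool sits inside the house frame, centred.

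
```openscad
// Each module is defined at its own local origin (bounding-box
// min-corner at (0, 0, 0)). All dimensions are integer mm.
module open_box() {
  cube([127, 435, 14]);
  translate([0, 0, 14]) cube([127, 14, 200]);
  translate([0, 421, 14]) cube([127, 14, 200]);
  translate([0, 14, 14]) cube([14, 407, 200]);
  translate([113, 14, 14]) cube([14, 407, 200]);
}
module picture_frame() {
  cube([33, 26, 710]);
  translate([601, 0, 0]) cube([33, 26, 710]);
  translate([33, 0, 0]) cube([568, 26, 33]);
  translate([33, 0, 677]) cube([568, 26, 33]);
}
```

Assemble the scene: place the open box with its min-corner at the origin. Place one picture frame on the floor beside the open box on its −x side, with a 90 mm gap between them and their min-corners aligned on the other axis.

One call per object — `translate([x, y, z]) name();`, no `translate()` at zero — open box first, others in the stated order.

open_box();
translate([-724, 0, 0]) picture_frame();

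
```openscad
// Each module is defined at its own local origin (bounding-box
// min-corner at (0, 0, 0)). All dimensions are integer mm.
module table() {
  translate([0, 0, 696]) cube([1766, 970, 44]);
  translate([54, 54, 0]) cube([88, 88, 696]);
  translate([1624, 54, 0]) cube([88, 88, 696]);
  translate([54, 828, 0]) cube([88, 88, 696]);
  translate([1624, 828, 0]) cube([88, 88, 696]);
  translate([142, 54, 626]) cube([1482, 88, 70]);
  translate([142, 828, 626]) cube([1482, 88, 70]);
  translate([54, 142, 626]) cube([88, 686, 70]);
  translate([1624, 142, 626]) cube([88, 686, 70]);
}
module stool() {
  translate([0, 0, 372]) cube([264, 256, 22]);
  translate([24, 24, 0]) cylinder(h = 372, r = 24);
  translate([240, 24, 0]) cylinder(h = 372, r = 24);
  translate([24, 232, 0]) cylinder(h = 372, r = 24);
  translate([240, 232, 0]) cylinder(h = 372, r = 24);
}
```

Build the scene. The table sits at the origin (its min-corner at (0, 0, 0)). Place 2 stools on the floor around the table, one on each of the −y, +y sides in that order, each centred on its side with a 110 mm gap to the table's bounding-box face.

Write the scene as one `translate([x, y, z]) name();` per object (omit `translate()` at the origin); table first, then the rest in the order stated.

table();
translate([751, -366, 0]) stool();
translate([751, 1080, 0]) stool();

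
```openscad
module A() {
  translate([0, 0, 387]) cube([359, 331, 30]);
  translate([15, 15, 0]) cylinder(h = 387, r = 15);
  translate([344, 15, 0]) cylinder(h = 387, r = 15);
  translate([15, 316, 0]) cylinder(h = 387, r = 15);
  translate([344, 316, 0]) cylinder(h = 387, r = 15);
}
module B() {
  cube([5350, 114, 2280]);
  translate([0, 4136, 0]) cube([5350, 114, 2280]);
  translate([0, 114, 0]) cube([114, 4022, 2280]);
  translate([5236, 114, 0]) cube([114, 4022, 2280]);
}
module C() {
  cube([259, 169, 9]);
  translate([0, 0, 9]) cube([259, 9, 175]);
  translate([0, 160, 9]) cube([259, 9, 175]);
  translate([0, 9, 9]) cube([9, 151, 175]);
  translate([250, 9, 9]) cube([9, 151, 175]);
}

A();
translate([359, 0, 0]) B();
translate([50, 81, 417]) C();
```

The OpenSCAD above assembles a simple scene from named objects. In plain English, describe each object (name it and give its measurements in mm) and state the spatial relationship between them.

A is a simple wooden stool: a rectangular seat 359 mm (x) by 331 mm (y), 30 mm thick, top face at z = 417 mm, on four round legs, each 30 mm in diameter. The legs rest on z = 0, each leg's axis is inset half a diameter from the nearest pair of seat edges (so the leg's bounding box is flush with the corner).

B is the wall frame of a small rectangular building: four walls, each 2280 mm tall and 114 mm thick, enclosing a footprint 5350 mm (x) by 4250 mm (y) outside-to-outside, with no floor or roof. The front and back walls (the −y and +y sides) span the full width; the two side walls fit between them.

C is an open-topped rectangular box: outside dimensions 259×169×184 mm, with a uniform wall and base thickness of 9 mm. The base is a full 259×169 slab on the floor; four walls sit on top of the base. The front and back walls (the −y and +y sides) span the full width; the two side walls fit between them.

The house frame is against the stool's +x side, with their −y faces flush. The open box is on top of the stool, centred.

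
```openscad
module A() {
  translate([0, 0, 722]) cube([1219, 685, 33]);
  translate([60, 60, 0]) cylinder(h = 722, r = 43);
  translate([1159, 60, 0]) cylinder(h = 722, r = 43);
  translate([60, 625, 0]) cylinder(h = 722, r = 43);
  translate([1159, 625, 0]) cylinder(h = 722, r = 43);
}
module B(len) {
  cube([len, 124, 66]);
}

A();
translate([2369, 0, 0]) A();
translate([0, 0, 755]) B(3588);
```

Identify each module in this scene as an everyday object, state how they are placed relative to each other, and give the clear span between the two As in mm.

A is a table. B is a beam. A beam spans the tops of two tables. The clear span between the two tables is 1150 mm.

Second table starts at x = 2369; first ends at x = 1219; clear span = 2369 − 1219 = 1150 mm.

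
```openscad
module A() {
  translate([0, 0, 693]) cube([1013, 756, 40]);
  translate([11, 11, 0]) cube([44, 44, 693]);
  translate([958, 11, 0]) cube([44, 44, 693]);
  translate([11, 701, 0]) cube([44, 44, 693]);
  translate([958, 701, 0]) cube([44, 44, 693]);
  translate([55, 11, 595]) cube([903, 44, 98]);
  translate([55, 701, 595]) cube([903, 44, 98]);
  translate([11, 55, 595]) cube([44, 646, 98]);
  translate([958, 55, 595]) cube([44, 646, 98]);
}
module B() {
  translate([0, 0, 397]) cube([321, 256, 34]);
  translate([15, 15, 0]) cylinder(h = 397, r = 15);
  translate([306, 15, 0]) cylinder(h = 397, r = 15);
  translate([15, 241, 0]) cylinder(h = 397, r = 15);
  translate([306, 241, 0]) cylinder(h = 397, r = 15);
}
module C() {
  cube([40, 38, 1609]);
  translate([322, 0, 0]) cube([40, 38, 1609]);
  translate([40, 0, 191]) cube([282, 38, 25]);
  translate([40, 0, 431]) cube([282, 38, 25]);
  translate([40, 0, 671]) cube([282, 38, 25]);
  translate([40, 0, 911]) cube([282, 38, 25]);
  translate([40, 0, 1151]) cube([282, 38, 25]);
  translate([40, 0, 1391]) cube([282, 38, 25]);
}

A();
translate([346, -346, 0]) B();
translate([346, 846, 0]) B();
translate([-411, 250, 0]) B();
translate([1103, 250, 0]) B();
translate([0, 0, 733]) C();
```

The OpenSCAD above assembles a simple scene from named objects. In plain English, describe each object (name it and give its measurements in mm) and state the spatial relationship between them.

A is a table: top 1013 mm (x) × 756 mm (y), 40 mm thick, upper face at z = 733 mm, on four 44×44 mm square legs, each inset 11 mm from the nearest pair of top edges, running from z = 0 to the bottom of the top. Four apron rails, 44 mm thick and 98 mm tall, run between adjacent legs with their top edges flush with the underside of the top and their outer faces flush with the legs' outer faces.

B is a four-legged stool. The seat is a 321×256×34 mm slab whose top surface is at z = 431 mm; four round legs, each 30 mm in diameter, run from the floor (z = 0) to the underside of the seat, each leg's axis is inset half a diameter from the nearest pair of seat edges (so the leg's bounding box is flush with the corner).

C is a straight ladder. Two 40×38 mm vertical rails, 1609 mm tall, stand 362 mm apart (outside-to-outside) with their front faces coplanar on the −y side. 6 rungs, each 38 mm deep and 25 mm tall, span between the inner faces of the rails, front faces flush with the rails. The lowest rung's underside is at z = 191 mm and rungs are spaced 240 mm apart (underside to underside).

Four stools sit around the table at the −y, +y, −x, +x sides. The ladder is on top of the table.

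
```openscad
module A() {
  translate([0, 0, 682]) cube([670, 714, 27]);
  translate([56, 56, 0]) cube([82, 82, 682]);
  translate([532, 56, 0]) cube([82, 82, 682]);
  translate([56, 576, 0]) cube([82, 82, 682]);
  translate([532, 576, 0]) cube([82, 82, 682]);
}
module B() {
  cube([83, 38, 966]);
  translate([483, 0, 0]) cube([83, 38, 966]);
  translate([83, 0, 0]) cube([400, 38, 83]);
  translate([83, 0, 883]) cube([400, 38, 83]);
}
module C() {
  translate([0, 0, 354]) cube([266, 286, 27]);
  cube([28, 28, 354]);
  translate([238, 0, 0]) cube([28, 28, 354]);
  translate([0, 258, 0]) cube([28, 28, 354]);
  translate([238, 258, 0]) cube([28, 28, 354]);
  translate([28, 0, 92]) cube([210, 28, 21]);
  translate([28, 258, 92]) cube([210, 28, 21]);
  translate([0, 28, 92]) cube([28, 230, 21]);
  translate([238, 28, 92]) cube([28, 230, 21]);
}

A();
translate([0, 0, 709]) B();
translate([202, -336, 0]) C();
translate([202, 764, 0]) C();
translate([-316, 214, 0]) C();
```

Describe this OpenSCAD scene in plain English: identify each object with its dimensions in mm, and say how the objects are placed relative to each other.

A is a table with a 670×714 mm rectangular top, 27 mm thick, top surface at z = 709 mm, supported by four 82×82 mm square legs, each inset 56 mm from the nearest pair of top edges, running from the floor.

B is a picture frame with a 400×800 mm rectangular opening (x by z) and a uniform 83 mm border on every side. Frame depth is 38 mm along y. It is built from two vertical stiles running the full outside height and two horizontal rails spanning the gap between the stiles.

C is a four-legged stool. The seat is a 266×286×27 mm slab whose top surface is at z = 381 mm; four square legs, each 28×28 mm in cross-section, run from the floor (z = 0) to the underside of the seat, each flush with a corner of the seat. Four stretchers, 28 mm wide and 21 mm tall, connect adjacent legs with their undersides at z = 92 mm, each running between the inner faces of the legs it joins and aligned with the legs' outer faces on the other axis.

The picture frame is on top of the table. Three stools sit around the table at the −y, +y, −x sides.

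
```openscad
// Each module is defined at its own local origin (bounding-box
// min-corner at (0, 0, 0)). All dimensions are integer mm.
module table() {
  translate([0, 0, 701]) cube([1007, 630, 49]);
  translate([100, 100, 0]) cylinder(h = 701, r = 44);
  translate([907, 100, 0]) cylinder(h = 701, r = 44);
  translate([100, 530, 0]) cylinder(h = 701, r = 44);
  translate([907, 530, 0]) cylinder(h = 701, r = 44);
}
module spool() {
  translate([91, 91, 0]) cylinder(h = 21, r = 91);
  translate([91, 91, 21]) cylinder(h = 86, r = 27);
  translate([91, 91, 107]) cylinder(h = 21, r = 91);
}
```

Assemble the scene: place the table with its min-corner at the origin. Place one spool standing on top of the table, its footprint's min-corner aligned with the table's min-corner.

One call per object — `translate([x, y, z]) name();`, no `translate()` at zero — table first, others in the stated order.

table();
translate([0, 0, 750]) spool();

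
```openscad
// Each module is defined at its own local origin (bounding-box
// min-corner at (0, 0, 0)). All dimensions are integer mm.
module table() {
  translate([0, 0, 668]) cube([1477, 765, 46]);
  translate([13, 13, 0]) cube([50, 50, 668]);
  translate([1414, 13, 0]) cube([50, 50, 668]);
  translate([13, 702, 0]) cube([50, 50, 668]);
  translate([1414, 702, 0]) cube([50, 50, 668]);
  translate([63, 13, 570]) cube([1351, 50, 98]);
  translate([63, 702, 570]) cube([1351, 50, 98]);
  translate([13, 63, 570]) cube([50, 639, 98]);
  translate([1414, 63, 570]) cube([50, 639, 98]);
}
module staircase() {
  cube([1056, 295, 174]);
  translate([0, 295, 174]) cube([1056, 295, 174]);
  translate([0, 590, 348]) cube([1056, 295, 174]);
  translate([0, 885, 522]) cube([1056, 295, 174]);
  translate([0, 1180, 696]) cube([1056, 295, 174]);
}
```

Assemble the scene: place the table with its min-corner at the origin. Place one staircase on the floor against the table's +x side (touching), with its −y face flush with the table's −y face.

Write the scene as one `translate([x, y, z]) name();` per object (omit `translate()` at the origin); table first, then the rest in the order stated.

table();
translate([1477, 0, 0]) staircase();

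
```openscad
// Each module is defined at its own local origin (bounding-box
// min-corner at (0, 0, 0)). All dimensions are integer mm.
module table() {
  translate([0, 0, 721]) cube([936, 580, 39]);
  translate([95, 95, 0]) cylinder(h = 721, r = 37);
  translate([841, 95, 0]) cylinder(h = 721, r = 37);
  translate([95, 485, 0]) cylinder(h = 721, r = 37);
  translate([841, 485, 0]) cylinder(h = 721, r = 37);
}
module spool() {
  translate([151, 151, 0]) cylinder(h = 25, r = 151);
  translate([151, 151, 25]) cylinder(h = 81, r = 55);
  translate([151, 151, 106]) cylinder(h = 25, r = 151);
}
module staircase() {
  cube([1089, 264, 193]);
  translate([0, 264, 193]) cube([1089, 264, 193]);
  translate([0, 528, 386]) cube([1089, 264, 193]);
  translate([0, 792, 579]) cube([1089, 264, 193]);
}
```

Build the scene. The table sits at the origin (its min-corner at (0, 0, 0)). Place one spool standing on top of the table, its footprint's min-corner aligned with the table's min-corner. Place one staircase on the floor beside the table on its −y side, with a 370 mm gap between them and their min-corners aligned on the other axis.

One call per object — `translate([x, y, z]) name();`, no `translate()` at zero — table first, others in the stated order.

table();
translate([0, 0, 760]) spool();
translate([0, -1426, 0]) staircase();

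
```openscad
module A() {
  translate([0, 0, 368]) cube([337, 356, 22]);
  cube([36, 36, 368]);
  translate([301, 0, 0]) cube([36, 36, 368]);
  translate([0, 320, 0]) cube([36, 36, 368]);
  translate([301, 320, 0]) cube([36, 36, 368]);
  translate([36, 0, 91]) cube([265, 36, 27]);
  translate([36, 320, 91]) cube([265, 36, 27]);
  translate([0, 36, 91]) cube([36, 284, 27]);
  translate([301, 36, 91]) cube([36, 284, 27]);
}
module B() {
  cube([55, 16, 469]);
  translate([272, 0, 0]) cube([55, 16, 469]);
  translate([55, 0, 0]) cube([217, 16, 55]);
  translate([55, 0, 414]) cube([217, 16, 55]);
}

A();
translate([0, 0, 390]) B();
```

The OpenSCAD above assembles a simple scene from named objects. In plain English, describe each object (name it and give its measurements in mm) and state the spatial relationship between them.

A is a four-legged stool. The seat is 337×356 mm, 22 mm thick, top at z = 390 mm. It stands on four square legs, each 36×36 mm in cross-section, from z = 0 to the seat underside, each flush with a corner of the seat. Four stretchers, 36 mm wide and 27 mm tall, connect adjacent legs with their undersides at z = 91 mm, each running between the inner faces of the legs it joins and aligned with the legs' outer faces on the other axis.

B is a picture frame with a 217×359 mm rectangular opening (x by z) and a uniform 55 mm border on every side. Frame depth is 16 mm along y. It is built from two vertical stiles running the full outside height and two horizontal rails spanning the gap between the stiles.

The picture frame is on top of the stool.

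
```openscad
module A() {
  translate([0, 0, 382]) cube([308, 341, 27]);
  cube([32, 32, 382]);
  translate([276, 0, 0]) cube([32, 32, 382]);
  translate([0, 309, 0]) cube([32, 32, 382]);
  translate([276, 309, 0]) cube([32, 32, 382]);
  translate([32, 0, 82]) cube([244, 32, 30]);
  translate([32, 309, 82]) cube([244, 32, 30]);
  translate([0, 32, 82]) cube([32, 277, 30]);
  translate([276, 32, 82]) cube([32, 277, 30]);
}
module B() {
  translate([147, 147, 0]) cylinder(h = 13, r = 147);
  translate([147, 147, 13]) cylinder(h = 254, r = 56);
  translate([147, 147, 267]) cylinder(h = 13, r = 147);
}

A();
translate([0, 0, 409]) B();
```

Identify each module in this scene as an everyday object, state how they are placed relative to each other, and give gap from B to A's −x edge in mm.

The spool's min-x is at 0; the stool's min-x is 0; gap = 0 mm.

A is a stool. B is a spool. The spool is on top of the stool. The gap from the spool to the stool's −x edge is 0 mm.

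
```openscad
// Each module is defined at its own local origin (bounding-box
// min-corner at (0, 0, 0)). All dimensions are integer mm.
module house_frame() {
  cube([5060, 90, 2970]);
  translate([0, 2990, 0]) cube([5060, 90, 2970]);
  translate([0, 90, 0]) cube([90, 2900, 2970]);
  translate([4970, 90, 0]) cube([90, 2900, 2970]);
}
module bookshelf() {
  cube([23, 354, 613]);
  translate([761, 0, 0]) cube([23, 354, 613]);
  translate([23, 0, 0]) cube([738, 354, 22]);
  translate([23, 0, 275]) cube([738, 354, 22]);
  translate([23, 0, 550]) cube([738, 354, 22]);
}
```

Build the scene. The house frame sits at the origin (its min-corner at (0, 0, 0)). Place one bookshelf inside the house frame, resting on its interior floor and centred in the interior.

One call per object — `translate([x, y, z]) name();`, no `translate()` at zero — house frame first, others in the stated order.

house_frame();
translate([2138, 1363, 0]) bookshelf();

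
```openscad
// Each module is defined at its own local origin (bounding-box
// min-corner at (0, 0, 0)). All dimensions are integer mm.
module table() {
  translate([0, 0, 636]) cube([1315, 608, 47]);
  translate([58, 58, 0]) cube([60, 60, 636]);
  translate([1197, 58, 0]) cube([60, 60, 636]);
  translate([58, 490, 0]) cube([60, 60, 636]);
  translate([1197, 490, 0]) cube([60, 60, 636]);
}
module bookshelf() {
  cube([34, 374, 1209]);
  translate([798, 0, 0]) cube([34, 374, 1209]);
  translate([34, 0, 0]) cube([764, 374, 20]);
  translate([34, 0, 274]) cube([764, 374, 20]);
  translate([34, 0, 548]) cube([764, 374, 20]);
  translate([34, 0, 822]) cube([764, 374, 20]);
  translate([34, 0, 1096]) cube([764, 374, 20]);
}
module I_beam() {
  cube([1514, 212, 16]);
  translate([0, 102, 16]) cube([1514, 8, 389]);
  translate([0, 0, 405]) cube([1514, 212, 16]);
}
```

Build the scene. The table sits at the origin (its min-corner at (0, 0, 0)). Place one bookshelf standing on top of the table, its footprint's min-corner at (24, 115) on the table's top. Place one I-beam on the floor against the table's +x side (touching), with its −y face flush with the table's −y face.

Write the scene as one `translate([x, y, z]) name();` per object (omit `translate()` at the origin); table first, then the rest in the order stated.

table();
translate([24, 115, 683]) bookshelf();
translate([1315, 0, 0]) I_beam();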